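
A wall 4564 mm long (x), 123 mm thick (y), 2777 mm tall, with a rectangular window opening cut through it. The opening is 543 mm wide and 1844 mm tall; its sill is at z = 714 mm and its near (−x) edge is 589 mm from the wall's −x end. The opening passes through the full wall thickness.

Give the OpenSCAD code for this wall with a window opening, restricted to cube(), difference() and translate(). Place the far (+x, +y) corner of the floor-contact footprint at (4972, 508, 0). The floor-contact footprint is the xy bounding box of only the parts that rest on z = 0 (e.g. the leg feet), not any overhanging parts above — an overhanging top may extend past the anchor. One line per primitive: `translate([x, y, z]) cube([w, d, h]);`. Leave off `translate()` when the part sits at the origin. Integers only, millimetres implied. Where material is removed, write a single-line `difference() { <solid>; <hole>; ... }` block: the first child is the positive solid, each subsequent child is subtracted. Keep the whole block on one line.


difference() { translate([408, 385, 0]) cube([4564, 123, 2777]); translate([997, 385, 714]) cube([543, 123, 1844]); }


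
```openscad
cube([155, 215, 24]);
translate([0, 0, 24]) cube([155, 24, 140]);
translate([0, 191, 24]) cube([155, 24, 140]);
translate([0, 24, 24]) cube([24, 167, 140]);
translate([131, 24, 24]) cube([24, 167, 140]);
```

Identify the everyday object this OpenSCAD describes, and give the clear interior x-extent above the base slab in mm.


An open box. The internal width is 107 mm.

A 155×215 base slab with four walls standing on it — an open box. The base is 155 mm wide and the walls are 24 mm thick, so the internal width is 155 − 2 × 24 = 107 mm.


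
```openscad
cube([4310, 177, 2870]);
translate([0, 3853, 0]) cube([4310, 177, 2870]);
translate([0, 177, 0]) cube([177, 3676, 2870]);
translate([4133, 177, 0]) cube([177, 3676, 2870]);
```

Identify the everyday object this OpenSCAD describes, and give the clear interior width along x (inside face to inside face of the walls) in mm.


A house (or room) frame. The interior width is 3956 mm.

Four 2870 mm walls enclosing a rectangle with no floor or roof — a room or house frame. Outside width is 4310 mm and wall thickness is 177 mm, so the interior width is 4310 − 2 × 177 = 3956 mm.


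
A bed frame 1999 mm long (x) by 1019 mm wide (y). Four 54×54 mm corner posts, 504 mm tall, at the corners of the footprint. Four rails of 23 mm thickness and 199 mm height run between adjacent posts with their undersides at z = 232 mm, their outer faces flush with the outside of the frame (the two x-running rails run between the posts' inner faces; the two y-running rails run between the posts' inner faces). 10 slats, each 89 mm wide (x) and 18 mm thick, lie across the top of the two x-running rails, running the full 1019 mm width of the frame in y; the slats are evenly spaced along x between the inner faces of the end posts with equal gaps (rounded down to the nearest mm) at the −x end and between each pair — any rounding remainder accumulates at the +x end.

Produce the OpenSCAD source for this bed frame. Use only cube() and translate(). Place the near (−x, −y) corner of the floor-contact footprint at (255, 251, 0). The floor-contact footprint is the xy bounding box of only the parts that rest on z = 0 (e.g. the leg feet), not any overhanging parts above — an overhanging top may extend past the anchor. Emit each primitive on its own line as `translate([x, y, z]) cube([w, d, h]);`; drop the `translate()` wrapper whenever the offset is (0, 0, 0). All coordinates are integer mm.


translate([255, 251, 0]) cube([54, 54, 504]);
translate([255, 1216, 0]) cube([54, 54, 504]);
translate([2200, 251, 0]) cube([54, 54, 504]);
translate([2200, 1216, 0]) cube([54, 54, 504]);
translate([309, 251, 232]) cube([1891, 23, 199]);
translate([309, 1247, 232]) cube([1891, 23, 199]);
translate([255, 305, 232]) cube([23, 911, 199]);
translate([2231, 305, 232]) cube([23, 911, 199]);
translate([400, 251, 431]) cube([89, 1019, 18]);
translate([580, 251, 431]) cube([89, 1019, 18]);
translate([760, 251, 431]) cube([89, 1019, 18]);
translate([940, 251, 431]) cube([89, 1019, 18]);
translate([1120, 251, 431]) cube([89, 1019, 18]);
translate([1300, 251, 431]) cube([89, 1019, 18]);
translate([1480, 251, 431]) cube([89, 1019, 18]);
translate([1660, 251, 431]) cube([89, 1019, 18]);
translate([1840, 251, 431]) cube([89, 1019, 18]);
translate([2020, 251, 431]) cube([89, 1019, 18]);


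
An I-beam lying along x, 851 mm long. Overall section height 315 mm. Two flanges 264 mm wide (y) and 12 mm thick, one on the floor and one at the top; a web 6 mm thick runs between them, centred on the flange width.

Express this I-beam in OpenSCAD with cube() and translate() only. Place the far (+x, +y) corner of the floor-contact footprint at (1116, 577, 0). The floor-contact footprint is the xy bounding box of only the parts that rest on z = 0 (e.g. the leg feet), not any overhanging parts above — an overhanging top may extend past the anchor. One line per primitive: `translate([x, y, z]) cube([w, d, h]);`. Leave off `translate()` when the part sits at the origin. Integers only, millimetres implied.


translate([265, 313, 0]) cube([851, 264, 12]);
translate([265, 442, 12]) cube([851, 6, 291]);
translate([265, 313, 303]) cube([851, 264, 12]);


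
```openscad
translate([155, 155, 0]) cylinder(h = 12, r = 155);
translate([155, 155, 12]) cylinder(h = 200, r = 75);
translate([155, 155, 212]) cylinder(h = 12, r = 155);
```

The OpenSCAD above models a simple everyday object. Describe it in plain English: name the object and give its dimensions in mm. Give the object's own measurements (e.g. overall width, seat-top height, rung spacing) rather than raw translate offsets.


A spool: two coaxial disc flanges of radius 155 mm and thickness 12 mm, joined by a core cylinder of radius 75 mm and height 200 mm. The lower flange rests on z = 0 and the three cylinders share a vertical axis.


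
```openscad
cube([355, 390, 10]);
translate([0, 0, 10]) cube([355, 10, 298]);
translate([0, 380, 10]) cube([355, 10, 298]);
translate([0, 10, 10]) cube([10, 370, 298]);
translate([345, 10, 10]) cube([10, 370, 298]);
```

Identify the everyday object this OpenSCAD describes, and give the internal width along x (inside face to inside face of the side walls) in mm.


An open box. The internal width is 335 mm.

A 355×390 base slab with four walls standing on it — an open box. The base is 355 mm wide and the walls are 10 mm thick, so the internal width is 355 − 2 × 10 = 335 mm.


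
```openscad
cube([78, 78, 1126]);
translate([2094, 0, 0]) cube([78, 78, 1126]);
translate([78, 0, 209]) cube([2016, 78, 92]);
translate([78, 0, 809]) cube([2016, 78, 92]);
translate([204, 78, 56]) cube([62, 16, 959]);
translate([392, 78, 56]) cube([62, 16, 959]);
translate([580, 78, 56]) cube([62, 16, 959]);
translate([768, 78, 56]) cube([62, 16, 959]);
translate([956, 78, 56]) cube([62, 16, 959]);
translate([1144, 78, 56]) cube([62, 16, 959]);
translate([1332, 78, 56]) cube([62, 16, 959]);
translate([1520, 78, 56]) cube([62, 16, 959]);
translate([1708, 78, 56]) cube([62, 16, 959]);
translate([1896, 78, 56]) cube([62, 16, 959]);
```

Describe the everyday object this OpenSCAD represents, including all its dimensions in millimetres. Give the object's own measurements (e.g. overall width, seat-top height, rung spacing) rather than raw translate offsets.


A fence section. Two 78×78 mm posts, 1126 mm tall, stand on the floor with a clear span of 2016 mm between their inner faces. Two horizontal rails of 78×92 mm section span the gap between the posts with their undersides at z = 209 mm and z = 809 mm, flush with the posts' −y face. 10 pickets, each 62 mm wide, 16 mm thick and 959 mm tall, are fixed to the +y face of the rails with their bottoms at z = 56 mm, spaced across the span with a 126 mm gap after the −x post and between neighbouring pickets, with 136 mm left before the +x post.


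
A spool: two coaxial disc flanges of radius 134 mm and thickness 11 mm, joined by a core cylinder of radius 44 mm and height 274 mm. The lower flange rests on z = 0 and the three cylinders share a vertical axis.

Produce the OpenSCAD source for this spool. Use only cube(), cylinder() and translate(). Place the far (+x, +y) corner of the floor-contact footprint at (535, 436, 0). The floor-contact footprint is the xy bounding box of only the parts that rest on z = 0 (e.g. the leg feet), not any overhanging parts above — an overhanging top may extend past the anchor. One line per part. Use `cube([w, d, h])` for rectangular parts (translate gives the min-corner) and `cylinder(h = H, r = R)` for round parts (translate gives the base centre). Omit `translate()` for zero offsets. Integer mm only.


translate([401, 302, 0]) cylinder(h = 11, r = 134);
translate([401, 302, 11]) cylinder(h = 274, r = 44);
translate([401, 302, 285]) cylinder(h = 11, r = 134);


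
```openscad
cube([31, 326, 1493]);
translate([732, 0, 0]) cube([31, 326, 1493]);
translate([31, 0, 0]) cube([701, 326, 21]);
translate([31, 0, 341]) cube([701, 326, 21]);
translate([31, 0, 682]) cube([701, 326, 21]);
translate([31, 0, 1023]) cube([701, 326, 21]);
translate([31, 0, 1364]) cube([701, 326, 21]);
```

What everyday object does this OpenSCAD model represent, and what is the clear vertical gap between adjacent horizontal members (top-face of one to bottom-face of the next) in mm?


A bookshelf. The clear shelf gap is 320 mm.

Two tall side panels with 5 horizontal boards between them — a bookshelf. The first two shelf undersides are at z = 0 and z = 341; with shelf thickness 21, the clear gap is 341 − 0 − 21 = 320 mm.


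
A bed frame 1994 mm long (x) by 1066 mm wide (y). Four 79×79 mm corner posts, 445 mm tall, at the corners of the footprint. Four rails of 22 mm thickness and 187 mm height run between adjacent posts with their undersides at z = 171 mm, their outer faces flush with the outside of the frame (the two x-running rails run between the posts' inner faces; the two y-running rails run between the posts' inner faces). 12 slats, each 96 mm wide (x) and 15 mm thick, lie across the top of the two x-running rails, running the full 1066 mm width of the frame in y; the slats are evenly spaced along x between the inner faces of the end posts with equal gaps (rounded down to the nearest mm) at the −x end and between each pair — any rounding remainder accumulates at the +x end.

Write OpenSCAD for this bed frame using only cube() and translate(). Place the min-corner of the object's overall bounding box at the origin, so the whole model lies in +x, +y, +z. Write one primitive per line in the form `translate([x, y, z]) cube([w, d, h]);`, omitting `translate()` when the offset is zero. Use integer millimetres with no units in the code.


// slat z = rail_z + rail_h = 171 + 187 = 358
// slat gap = ⌊(1836 − 12·96) / 13⌋ = 52
cube([79, 79, 445]);
translate([0, 987, 0]) cube([79, 79, 445]);
translate([1915, 0, 0]) cube([79, 79, 445]);
translate([1915, 987, 0]) cube([79, 79, 445]);
translate([79, 0, 171]) cube([1836, 22, 187]);
translate([79, 1044, 171]) cube([1836, 22, 187]);
translate([0, 79, 171]) cube([22, 908, 187]);
translate([1972, 79, 171]) cube([22, 908, 187]);
translate([131, 0, 358]) cube([96, 1066, 15]);
translate([279, 0, 358]) cube([96, 1066, 15]);
translate([427, 0, 358]) cube([96, 1066, 15]);
translate([575, 0, 358]) cube([96, 1066, 15]);
translate([723, 0, 358]) cube([96, 1066, 15]);
translate([871, 0, 358]) cube([96, 1066, 15]);
translate([1019, 0, 358]) cube([96, 1066, 15]);
translate([1167, 0, 358]) cube([96, 1066, 15]);
translate([1315, 0, 358]) cube([96, 1066, 15]);
translate([1463, 0, 358]) cube([96, 1066, 15]);
translate([1611, 0, 358]) cube([96, 1066, 15]);
translate([1759, 0, 358]) cube([96, 1066, 15]);


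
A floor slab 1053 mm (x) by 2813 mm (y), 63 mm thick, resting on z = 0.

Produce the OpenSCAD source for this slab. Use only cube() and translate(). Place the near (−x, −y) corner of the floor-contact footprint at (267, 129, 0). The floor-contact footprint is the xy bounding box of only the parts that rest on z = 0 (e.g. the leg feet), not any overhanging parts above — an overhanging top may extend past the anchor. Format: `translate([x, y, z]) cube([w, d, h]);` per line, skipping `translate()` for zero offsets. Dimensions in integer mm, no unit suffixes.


translate([267, 129, 0]) cube([1053, 2813, 63]);


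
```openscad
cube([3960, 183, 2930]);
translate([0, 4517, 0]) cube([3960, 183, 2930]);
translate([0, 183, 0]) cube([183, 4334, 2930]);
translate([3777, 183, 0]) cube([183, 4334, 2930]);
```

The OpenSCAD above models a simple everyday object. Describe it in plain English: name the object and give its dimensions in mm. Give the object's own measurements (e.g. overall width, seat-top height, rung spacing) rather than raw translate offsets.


The wall frame of a small rectangular building: four walls, each 2930 mm tall and 183 mm thick, enclosing a footprint 3960 mm (x) by 4700 mm (y) outside-to-outside, with no floor or roof. The front and back walls (the −y and +y sides) span the full width; the two side walls fit between them.


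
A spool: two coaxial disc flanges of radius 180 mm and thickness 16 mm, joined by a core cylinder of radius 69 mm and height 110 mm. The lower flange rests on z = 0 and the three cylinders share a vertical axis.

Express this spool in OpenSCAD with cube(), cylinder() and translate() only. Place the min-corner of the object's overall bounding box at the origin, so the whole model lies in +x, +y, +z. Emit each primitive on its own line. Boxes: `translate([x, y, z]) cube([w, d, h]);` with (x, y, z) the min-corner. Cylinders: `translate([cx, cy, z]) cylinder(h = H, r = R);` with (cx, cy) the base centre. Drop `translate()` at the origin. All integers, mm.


translate([180, 180, 0]) cylinder(h = 16, r = 180);
translate([180, 180, 16]) cylinder(h = 110, r = 69);
translate([180, 180, 126]) cylinder(h = 16, r = 180);


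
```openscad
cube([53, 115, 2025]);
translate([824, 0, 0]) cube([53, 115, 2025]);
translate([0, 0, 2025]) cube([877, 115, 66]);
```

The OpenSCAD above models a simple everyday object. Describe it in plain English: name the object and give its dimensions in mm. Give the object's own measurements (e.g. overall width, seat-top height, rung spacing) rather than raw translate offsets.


A door frame. The clear opening is 771 mm wide and 2025 mm high. Two 53 mm wide jambs, 115 mm deep, stand either side of the opening from the floor to the top of the opening. A 66 mm thick head sits across the top of both jambs, spanning the full outside width of the frame.


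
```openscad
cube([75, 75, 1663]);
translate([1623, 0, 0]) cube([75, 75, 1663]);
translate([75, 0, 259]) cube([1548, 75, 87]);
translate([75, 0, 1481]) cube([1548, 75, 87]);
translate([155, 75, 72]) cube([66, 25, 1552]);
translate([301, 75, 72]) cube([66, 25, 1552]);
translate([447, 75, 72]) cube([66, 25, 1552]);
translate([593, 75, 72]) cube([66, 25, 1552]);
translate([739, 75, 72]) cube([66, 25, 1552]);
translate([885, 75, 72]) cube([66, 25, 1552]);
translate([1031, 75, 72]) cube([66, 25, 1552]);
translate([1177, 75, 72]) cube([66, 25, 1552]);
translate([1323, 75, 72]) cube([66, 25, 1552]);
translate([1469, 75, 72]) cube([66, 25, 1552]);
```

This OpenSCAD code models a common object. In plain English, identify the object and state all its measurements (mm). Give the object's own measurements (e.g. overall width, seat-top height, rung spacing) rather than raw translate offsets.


A fence section. Two 75×75 mm posts, 1663 mm tall, stand on the floor with a clear span of 1548 mm between their inner faces. Two horizontal rails of 75×87 mm section span the gap between the posts with their undersides at z = 259 mm and z = 1481 mm, flush with the posts' −y face. 10 pickets, each 66 mm wide, 25 mm thick and 1552 mm tall, are fixed to the +y face of the rails with their bottoms at z = 72 mm, spaced across the span with a 80 mm gap after the −x post and between neighbouring pickets, with 88 mm left before the +x post.


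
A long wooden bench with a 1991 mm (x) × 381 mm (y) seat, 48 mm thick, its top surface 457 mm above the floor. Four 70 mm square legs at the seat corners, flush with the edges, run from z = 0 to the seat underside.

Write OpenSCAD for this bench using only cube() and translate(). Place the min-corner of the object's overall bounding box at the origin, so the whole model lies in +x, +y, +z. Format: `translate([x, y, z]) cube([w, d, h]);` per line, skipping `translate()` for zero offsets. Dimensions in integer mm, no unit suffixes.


// leg_h = 457 − 48 = 409
translate([0, 0, 409]) cube([1991, 381, 48]);
cube([70, 70, 409]);
translate([0, 311, 0]) cube([70, 70, 409]);
translate([1921, 0, 0]) cube([70, 70, 409]);
translate([1921, 311, 0]) cube([70, 70, 409]);


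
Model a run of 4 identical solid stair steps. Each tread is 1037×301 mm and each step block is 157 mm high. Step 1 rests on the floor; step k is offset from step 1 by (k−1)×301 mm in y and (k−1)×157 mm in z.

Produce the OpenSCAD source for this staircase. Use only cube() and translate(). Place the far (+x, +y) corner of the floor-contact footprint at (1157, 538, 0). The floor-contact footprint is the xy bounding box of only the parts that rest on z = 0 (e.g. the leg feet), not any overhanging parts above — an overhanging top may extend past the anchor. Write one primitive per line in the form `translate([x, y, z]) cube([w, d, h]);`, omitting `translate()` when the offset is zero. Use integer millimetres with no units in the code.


translate([120, 237, 0]) cube([1037, 301, 157]);
translate([120, 538, 157]) cube([1037, 301, 157]);
translate([120, 839, 314]) cube([1037, 301, 157]);
translate([120, 1140, 471]) cube([1037, 301, 157]);


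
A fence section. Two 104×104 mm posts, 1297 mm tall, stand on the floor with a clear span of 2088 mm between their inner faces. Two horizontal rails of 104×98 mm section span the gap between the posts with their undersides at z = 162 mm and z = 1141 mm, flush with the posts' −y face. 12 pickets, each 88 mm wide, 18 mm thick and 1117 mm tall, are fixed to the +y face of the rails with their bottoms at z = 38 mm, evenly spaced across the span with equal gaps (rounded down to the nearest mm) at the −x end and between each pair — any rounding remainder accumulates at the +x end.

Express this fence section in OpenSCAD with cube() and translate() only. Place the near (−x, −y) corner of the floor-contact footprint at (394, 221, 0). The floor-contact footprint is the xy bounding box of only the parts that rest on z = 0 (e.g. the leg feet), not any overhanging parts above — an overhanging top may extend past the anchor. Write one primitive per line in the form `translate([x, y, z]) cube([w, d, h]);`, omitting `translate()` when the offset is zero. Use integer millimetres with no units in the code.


translate([394, 221, 0]) cube([104, 104, 1297]);
translate([2586, 221, 0]) cube([104, 104, 1297]);
translate([498, 221, 162]) cube([2088, 104, 98]);
translate([498, 221, 1141]) cube([2088, 104, 98]);
translate([577, 325, 38]) cube([88, 18, 1117]);
translate([744, 325, 38]) cube([88, 18, 1117]);
translate([911, 325, 38]) cube([88, 18, 1117]);
translate([1078, 325, 38]) cube([88, 18, 1117]);
translate([1245, 325, 38]) cube([88, 18, 1117]);
translate([1412, 325, 38]) cube([88, 18, 1117]);
translate([1579, 325, 38]) cube([88, 18, 1117]);
translate([1746, 325, 38]) cube([88, 18, 1117]);
translate([1913, 325, 38]) cube([88, 18, 1117]);
translate([2080, 325, 38]) cube([88, 18, 1117]);
translate([2247, 325, 38]) cube([88, 18, 1117]);
translate([2414, 325, 38]) cube([88, 18, 1117]);


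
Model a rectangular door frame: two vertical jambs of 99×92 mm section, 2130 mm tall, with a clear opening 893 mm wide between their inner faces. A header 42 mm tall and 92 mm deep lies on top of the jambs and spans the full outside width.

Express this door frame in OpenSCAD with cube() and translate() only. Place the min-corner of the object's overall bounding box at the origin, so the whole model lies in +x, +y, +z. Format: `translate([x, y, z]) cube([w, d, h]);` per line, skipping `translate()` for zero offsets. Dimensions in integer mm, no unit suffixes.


cube([99, 92, 2130]);
translate([992, 0, 0]) cube([99, 92, 2130]);
translate([0, 0, 2130]) cube([1091, 92, 42]);


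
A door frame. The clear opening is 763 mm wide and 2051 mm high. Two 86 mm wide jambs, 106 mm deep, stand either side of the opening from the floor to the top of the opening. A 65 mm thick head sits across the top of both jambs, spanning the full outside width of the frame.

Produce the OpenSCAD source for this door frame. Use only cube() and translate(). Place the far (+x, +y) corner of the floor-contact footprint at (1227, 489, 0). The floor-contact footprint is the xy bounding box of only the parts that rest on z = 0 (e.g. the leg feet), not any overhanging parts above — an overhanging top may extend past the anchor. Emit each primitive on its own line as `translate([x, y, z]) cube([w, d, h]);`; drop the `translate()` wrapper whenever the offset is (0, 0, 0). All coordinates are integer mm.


translate([292, 383, 0]) cube([86, 106, 2051]);
translate([1141, 383, 0]) cube([86, 106, 2051]);
translate([292, 383, 2051]) cube([935, 106, 65]);


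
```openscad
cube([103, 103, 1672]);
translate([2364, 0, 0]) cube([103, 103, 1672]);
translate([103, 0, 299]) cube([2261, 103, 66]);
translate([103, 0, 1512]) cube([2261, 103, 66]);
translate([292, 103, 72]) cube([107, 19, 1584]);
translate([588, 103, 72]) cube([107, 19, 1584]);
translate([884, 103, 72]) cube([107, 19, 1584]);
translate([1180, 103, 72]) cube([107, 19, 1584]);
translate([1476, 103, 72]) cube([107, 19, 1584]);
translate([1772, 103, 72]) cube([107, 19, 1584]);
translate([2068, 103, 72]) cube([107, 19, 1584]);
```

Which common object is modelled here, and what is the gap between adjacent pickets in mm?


A fence section. The picket gap is 189 mm.

Two posts, two rails, 7 pickets — a fence section. Span 2261 mm holds 7 pickets of 107 mm with 8 equal gaps: ⌊(2261 − 7·107) / 8⌋ = 189 mm.


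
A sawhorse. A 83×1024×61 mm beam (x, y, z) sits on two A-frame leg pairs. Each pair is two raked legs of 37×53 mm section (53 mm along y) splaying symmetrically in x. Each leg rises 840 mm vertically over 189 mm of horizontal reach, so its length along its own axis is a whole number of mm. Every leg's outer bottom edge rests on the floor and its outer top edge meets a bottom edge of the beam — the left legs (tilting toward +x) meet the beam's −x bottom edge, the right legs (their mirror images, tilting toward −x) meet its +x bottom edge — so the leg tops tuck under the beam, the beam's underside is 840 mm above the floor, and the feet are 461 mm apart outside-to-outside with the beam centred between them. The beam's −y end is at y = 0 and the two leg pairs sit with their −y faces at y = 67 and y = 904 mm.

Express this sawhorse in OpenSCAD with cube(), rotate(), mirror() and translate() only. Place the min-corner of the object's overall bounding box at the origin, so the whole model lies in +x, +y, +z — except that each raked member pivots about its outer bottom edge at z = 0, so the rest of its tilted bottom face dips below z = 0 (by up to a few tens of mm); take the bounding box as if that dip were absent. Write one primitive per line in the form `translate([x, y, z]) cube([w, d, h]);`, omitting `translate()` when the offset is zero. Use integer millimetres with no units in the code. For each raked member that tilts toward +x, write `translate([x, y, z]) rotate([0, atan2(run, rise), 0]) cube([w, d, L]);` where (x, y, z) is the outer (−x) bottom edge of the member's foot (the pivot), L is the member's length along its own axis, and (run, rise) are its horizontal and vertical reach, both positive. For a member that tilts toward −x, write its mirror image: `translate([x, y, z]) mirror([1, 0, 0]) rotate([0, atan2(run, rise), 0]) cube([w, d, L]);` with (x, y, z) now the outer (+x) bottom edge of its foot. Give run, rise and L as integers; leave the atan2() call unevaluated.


translate([189, 0, 840]) cube([83, 1024, 61]);
translate([0, 67, 0]) rotate([0, atan2(189, 840), 0]) cube([37, 53, 861]);
translate([461, 67, 0]) mirror([1, 0, 0]) rotate([0, atan2(189, 840), 0]) cube([37, 53, 861]);
translate([0, 904, 0]) rotate([0, atan2(189, 840), 0]) cube([37, 53, 861]);
translate([461, 904, 0]) mirror([1, 0, 0]) rotate([0, atan2(189, 840), 0]) cube([37, 53, 861]);


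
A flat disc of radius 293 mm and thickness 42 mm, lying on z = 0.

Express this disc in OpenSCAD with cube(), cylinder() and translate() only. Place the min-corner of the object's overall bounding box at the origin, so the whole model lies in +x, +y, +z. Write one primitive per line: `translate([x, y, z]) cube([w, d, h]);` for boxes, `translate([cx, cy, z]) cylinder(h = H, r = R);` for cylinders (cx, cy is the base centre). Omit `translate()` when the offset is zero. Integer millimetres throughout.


translate([293, 293, 0]) cylinder(h = 42, r = 293);


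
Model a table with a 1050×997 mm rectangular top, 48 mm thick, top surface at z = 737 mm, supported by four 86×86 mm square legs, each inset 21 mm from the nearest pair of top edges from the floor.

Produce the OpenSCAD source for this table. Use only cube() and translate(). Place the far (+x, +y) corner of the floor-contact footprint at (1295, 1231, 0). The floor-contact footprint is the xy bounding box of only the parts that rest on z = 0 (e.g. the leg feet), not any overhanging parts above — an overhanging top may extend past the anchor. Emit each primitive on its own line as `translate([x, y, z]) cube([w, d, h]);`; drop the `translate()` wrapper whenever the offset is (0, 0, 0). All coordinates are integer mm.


// leg_h = 737 - 48 = 689
translate([266, 255, 689]) cube([1050, 997, 48]);
translate([287, 276, 0]) cube([86, 86, 689]);
translate([1209, 276, 0]) cube([86, 86, 689]);
translate([287, 1145, 0]) cube([86, 86, 689]);
translate([1209, 1145, 0]) cube([86, 86, 689]);


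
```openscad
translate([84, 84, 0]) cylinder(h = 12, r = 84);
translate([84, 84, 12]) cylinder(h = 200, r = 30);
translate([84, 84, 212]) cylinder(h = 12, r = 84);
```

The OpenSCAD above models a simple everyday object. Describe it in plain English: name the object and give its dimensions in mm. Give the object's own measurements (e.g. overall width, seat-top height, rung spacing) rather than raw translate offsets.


A spool: two coaxial disc flanges of radius 84 mm and thickness 12 mm, joined by a core cylinder of radius 30 mm and height 200 mm. The lower flange rests on z = 0 and the three cylinders share a vertical axis.


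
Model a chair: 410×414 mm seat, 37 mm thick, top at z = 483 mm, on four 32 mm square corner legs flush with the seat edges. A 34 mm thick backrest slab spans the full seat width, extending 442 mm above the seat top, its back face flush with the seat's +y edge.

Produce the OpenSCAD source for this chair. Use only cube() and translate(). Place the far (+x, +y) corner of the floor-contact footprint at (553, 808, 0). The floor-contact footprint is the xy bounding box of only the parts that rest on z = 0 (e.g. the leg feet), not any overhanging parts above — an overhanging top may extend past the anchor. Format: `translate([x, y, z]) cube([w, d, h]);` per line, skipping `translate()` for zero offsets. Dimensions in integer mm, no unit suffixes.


// leg_h = 483 - 37 = 446
translate([143, 394, 446]) cube([410, 414, 37]);
translate([143, 394, 0]) cube([32, 32, 446]);
translate([521, 394, 0]) cube([32, 32, 446]);
translate([143, 776, 0]) cube([32, 32, 446]);
translate([521, 776, 0]) cube([32, 32, 446]);
translate([143, 774, 483]) cube([410, 34, 442]);


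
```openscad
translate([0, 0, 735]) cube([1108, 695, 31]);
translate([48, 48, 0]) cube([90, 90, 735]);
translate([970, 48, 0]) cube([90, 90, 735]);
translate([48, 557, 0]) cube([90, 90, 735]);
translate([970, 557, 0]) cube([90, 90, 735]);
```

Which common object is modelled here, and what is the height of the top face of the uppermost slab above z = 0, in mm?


A table. The table height is 766 mm.

A 1108×695×31 slab sits at z = 735 on four 90 mm square posts — a table. The top surface is at 735 + 31 = 766 mm.


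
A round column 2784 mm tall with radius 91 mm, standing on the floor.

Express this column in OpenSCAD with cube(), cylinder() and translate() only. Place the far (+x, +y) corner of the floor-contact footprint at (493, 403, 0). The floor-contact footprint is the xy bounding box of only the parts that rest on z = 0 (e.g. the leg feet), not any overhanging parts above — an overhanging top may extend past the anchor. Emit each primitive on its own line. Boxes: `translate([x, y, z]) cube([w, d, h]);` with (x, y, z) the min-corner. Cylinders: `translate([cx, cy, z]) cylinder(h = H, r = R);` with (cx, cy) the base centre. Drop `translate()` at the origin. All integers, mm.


translate([402, 312, 0]) cylinder(h = 2784, r = 91);


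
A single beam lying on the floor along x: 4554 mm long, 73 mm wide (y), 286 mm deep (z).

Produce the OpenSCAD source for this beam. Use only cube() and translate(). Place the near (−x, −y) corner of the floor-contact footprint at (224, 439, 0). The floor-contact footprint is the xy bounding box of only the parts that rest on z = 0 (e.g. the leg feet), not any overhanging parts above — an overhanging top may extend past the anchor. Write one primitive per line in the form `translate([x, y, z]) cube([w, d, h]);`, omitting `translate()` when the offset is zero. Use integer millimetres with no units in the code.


translate([224, 439, 0]) cube([4554, 73, 286]);


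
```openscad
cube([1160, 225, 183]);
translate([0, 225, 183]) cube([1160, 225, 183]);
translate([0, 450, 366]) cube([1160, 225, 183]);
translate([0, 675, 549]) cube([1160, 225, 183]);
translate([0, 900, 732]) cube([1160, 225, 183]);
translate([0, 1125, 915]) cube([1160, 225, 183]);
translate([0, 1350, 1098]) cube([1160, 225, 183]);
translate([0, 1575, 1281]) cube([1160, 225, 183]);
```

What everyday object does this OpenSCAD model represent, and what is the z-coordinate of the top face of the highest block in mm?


A staircase. The total rise is 1464 mm.

8 identical blocks, each offset up and back from the previous — a staircase. Each step is 183 mm tall and there are 8 of them, so the total rise is 8 × 183 = 1464 mm.


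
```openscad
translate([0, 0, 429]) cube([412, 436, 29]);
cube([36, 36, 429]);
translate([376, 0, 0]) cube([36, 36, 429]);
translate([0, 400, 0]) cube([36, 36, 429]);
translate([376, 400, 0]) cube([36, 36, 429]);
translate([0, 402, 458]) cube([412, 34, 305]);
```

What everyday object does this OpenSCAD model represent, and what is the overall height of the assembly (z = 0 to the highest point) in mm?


A chair. The overall height is 763 mm.

A slab on four corner posts with a tall panel at the back — a chair. The seat slab sits at z = 429 with thickness 29, and the 305 mm backrest starts at the seat top, so the overall height is 429 + 29 + 305 = 763 mm.


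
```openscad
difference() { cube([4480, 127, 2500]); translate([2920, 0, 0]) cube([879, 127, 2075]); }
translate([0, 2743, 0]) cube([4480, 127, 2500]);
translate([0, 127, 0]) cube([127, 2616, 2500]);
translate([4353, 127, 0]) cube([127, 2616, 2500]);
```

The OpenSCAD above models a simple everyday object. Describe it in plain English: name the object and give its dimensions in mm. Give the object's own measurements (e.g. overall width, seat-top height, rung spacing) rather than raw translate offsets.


A single room: four walls, each 2500 mm tall and 127 mm thick, enclosing an outside footprint 4480×2870 mm (x × y), no floor or roof. The front and back walls (−y and +y sides) run the full x-width; the side walls fit between their inner faces. A door opening 879 mm wide and 2075 mm tall is cut through the front wall from the floor up, its −x edge 2920 mm from the wall's −x end.


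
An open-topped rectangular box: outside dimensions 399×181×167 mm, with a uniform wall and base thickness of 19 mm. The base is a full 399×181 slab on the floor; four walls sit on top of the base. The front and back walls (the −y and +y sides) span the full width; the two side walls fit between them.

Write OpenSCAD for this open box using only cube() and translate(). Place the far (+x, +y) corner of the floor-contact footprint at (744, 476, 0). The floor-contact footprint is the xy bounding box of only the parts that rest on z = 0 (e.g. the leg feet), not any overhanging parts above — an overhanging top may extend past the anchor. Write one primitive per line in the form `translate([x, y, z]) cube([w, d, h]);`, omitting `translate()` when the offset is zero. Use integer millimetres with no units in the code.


translate([345, 295, 0]) cube([399, 181, 19]);
translate([345, 295, 19]) cube([399, 19, 148]);
translate([345, 457, 19]) cube([399, 19, 148]);
translate([345, 314, 19]) cube([19, 143, 148]);
translate([725, 314, 19]) cube([19, 143, 148]);


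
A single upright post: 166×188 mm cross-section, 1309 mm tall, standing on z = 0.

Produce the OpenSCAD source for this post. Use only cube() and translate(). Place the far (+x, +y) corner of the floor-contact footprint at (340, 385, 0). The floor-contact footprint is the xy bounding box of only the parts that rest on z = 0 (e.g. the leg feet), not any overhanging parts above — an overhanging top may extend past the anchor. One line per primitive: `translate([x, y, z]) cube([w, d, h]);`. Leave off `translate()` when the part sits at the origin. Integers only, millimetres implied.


translate([174, 197, 0]) cube([166, 188, 1309]);


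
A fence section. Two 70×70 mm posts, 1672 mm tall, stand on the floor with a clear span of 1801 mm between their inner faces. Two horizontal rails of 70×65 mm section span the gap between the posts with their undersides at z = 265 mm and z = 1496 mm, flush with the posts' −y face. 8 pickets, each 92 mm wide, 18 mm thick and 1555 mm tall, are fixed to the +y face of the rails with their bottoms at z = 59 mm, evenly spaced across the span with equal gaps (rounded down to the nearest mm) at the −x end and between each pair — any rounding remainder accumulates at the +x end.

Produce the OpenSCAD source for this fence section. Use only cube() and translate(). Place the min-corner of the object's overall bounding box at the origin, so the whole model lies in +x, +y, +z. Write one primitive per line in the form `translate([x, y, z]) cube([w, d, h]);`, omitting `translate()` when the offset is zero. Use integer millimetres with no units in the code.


cube([70, 70, 1672]);
translate([1871, 0, 0]) cube([70, 70, 1672]);
translate([70, 0, 265]) cube([1801, 70, 65]);
translate([70, 0, 1496]) cube([1801, 70, 65]);
translate([188, 70, 59]) cube([92, 18, 1555]);
translate([398, 70, 59]) cube([92, 18, 1555]);
translate([608, 70, 59]) cube([92, 18, 1555]);
translate([818, 70, 59]) cube([92, 18, 1555]);
translate([1028, 70, 59]) cube([92, 18, 1555]);
translate([1238, 70, 59]) cube([92, 18, 1555]);
translate([1448, 70, 59]) cube([92, 18, 1555]);
translate([1658, 70, 59]) cube([92, 18, 1555]);


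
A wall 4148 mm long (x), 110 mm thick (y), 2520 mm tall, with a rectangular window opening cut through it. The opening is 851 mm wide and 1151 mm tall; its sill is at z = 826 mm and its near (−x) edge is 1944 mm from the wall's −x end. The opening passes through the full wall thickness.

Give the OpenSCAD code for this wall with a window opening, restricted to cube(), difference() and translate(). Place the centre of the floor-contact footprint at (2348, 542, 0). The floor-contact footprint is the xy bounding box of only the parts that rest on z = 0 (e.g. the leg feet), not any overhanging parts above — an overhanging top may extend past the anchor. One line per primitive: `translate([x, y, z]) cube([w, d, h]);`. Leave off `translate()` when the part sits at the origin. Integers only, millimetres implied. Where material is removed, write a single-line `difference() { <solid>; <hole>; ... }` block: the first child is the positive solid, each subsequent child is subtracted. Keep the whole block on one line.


difference() { translate([274, 487, 0]) cube([4148, 110, 2520]); translate([2218, 487, 826]) cube([851, 110, 1151]); }


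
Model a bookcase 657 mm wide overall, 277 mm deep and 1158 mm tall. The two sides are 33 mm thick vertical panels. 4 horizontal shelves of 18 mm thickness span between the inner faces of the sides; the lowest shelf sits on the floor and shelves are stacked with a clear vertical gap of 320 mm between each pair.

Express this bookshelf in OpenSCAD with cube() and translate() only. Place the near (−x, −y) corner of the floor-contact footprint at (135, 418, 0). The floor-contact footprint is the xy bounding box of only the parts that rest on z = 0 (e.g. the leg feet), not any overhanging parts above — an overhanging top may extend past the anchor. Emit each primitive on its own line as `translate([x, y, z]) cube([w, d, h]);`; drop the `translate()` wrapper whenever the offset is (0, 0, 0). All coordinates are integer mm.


translate([135, 418, 0]) cube([33, 277, 1158]);
translate([759, 418, 0]) cube([33, 277, 1158]);
translate([168, 418, 0]) cube([591, 277, 18]);
translate([168, 418, 338]) cube([591, 277, 18]);
translate([168, 418, 676]) cube([591, 277, 18]);
translate([168, 418, 1014]) cube([591, 277, 18]);


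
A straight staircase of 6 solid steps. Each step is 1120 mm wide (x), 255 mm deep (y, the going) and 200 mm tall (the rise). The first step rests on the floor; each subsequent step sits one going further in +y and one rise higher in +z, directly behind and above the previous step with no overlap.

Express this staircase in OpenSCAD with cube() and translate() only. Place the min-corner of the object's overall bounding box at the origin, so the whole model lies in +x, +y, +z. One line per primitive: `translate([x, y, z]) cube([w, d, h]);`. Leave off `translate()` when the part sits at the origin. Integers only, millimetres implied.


cube([1120, 255, 200]);
translate([0, 255, 200]) cube([1120, 255, 200]);
translate([0, 510, 400]) cube([1120, 255, 200]);
translate([0, 765, 600]) cube([1120, 255, 200]);
translate([0, 1020, 800]) cube([1120, 255, 200]);
translate([0, 1275, 1000]) cube([1120, 255, 200]);


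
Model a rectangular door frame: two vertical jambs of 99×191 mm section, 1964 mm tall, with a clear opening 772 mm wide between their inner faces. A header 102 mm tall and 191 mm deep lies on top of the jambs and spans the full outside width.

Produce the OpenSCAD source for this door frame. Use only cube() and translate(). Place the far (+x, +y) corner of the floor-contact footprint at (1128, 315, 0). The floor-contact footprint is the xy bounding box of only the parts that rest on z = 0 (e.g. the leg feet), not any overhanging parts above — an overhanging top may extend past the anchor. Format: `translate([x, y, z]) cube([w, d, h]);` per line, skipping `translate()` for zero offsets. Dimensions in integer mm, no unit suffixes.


translate([158, 124, 0]) cube([99, 191, 1964]);
translate([1029, 124, 0]) cube([99, 191, 1964]);
translate([158, 124, 1964]) cube([970, 191, 102]);


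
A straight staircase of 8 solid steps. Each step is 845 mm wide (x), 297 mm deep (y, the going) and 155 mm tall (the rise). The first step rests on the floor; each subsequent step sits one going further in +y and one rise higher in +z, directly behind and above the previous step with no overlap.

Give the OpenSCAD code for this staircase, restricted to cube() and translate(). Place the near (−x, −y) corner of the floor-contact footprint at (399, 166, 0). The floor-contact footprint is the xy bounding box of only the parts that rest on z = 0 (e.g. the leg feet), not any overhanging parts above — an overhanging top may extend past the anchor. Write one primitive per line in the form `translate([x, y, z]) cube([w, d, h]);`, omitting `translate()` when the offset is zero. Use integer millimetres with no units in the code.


translate([399, 166, 0]) cube([845, 297, 155]);
translate([399, 463, 155]) cube([845, 297, 155]);
translate([399, 760, 310]) cube([845, 297, 155]);
translate([399, 1057, 465]) cube([845, 297, 155]);
translate([399, 1354, 620]) cube([845, 297, 155]);
translate([399, 1651, 775]) cube([845, 297, 155]);
translate([399, 1948, 930]) cube([845, 297, 155]);
translate([399, 2245, 1085]) cube([845, 297, 155]);
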